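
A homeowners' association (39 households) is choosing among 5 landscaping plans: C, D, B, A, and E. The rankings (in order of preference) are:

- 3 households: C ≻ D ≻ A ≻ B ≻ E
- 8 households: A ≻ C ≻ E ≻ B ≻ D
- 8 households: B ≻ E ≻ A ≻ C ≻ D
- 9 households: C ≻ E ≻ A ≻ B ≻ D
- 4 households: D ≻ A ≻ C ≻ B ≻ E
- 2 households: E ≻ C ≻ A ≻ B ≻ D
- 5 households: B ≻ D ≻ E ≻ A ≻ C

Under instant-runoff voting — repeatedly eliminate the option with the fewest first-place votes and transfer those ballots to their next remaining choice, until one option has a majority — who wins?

Round 1: C 12, D 4, B 13, A 8, E 2. Eliminate E.
Round 2: C 14, D 4, B 13, A 8. Eliminate D.
Round 3: C 14, B 13, A 12. Eliminate A.
Round 4: C 26, B 13. C has a majority.

C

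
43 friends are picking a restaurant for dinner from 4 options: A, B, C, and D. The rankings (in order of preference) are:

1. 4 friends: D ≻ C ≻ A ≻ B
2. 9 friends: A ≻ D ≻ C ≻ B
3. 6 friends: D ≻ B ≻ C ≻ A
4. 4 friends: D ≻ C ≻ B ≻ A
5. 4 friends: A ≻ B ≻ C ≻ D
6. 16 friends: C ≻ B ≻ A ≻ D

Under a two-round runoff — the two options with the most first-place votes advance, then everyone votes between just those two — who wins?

D

Round 1 first-place votes: A 13, B 0, C 16, D 14.
C and D advance.
Runoff: C is preferred to D by 20 voters; D by 23.
D wins the runoff.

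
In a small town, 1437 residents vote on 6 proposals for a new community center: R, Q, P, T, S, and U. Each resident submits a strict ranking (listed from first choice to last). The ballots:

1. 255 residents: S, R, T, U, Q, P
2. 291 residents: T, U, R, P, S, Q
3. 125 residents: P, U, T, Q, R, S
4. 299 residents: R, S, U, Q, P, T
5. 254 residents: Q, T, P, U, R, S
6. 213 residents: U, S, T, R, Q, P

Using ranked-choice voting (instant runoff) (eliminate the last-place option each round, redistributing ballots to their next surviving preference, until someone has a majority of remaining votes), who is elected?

T

Round 1: R 299, Q 254, P 125, T 291, S 255, U 213. Eliminate P.
Round 2: R 299, Q 254, T 291, S 255, U 338. Eliminate Q.
Round 3: R 299, T 545, S 255, U 338. Eliminate S.
Round 4: R 554, T 545, U 338. Eliminate U.
Round 5: R 554, T 883. T has a majority.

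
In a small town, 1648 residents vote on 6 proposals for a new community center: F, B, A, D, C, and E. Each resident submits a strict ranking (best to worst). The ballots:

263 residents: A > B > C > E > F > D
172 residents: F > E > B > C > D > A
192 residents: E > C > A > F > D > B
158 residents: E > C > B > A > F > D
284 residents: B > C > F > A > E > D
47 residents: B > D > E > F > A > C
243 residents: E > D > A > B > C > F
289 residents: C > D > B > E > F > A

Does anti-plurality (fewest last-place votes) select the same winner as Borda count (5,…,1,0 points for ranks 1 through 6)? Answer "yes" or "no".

no

Anti-plurality — last-place votes: F 243, B 192, A 461, D 705, C 47, E 0. Winner: E.
Borda — scores: F 2900, B 5050, A 3551, D 2680, C 5357, E 5182. Winner: C.
The two methods disagree.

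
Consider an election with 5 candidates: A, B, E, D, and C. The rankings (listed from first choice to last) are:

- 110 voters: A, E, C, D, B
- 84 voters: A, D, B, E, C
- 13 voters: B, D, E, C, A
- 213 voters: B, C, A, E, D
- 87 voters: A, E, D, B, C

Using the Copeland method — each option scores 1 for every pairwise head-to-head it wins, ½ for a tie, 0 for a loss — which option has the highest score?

A: beats B, E, D, and C → score 4.
B: beats E and C; loses to A and D → score 2.
E: beats D and C; loses to A and B → score 2.
D: beats B; loses to A, E, and C → score 1.
C: beats D; loses to A, B, and E → score 1.
A has the best pairwise record.

A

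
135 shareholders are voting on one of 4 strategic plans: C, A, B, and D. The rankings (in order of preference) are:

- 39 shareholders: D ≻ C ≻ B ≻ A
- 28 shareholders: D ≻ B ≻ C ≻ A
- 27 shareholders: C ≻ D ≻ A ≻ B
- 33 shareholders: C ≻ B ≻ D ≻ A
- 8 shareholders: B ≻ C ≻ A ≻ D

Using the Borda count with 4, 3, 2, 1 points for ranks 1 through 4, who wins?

C: 39·3 + 28·2 + 27·4 + 33·4 + 8·3 = 437
A: 39·1 + 28·1 + 27·2 + 33·1 + 8·2 = 170
B: 39·2 + 28·3 + 27·1 + 33·3 + 8·4 = 320
D: 39·4 + 28·4 + 27·3 + 33·2 + 8·1 = 423
C has the highest Borda score (437).

C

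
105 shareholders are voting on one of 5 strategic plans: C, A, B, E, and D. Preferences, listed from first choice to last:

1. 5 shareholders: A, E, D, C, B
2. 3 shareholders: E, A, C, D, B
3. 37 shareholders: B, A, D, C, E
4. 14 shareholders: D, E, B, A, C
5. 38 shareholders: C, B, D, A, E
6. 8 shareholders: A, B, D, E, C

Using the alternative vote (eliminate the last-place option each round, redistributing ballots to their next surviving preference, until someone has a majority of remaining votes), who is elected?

Round 1: C 38, A 13, B 37, E 3, D 14. Eliminate E.
Round 2: C 38, A 16, B 37, D 14. Eliminate D.
Round 3: C 38, A 16, B 51. Eliminate A.
Round 4: C 46, B 59. B has a majority.

B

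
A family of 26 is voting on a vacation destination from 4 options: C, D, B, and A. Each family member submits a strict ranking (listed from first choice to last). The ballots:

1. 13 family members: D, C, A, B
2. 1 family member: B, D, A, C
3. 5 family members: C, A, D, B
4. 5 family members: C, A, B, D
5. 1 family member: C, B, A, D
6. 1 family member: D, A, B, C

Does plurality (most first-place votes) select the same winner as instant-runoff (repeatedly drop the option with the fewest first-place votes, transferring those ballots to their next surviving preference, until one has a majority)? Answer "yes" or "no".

yes

Plurality — first-place votes: C 11, D 14, B 1, A 0. Winner: D.
Instant-runoff — R1 C 11, D 14, B 1, A 0 (D winner). Winner: D.
The two methods agree.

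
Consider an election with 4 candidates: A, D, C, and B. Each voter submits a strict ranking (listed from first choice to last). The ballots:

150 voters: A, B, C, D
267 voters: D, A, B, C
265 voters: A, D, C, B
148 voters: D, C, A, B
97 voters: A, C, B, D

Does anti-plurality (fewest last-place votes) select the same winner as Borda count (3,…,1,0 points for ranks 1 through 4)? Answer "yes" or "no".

yes

Anti-plurality — last-place votes: A 0, D 247, C 267, B 413. Winner: A.
Borda — scores: A 2218, D 1775, C 905, B 664. Winner: A.
The two methods agree.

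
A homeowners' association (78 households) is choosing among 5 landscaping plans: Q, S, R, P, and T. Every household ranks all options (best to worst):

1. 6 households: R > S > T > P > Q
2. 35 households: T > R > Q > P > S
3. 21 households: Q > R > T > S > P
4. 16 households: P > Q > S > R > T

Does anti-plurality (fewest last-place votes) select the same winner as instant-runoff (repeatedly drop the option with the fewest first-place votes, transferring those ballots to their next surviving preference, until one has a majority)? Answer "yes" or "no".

no

Anti-plurality — last-place votes: Q 6, S 35, R 0, P 21, T 16. Winner: R.
Instant-runoff — R1 Q 21, S 0, R 6, P 16, T 35 (S out); R2 Q 21, R 6, P 16, T 35 (R out); R3 Q 21, P 16, T 41 (T winner). Winner: T.
The two methods disagree.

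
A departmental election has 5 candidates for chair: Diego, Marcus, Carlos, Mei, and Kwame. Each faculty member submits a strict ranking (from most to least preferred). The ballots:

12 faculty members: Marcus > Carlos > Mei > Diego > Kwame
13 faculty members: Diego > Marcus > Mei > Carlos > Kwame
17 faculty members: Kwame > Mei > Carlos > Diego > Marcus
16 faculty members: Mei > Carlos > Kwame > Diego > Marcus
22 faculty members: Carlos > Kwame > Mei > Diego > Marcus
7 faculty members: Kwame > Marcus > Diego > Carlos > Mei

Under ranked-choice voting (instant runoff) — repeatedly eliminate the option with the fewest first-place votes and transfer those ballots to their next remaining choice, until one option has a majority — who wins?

Mei

Round 1: Diego 13, Marcus 12, Carlos 22, Mei 16, Kwame 24. Eliminate Marcus.
Round 2: Diego 13, Carlos 34, Mei 16, Kwame 24. Eliminate Diego.
Round 3: Carlos 34, Mei 29, Kwame 24. Eliminate Kwame.
Round 4: Carlos 41, Mei 46. Mei has a majority.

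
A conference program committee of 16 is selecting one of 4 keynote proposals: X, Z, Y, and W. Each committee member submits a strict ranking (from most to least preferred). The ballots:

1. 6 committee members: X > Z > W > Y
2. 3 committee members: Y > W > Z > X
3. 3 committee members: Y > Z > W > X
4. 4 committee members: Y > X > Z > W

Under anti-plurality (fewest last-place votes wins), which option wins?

Last-place votes: X 6, Z 0, Y 6, W 4.
Z is ranked last by the fewest voters, so Z wins.

Z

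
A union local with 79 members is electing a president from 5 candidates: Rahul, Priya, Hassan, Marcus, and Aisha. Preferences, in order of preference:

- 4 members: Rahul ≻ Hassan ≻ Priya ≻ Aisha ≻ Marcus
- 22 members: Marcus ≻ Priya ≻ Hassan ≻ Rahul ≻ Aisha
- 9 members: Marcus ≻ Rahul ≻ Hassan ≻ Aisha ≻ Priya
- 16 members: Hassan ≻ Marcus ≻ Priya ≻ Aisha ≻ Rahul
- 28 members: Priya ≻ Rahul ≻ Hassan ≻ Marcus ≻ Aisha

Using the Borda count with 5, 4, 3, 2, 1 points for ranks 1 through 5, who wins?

Priya

Rahul: 4·5 + 22·2 + 9·4 + 16·1 + 28·4 = 228
Priya: 4·3 + 22·4 + 9·1 + 16·3 + 28·5 = 297
Hassan: 4·4 + 22·3 + 9·3 + 16·5 + 28·3 = 273
Marcus: 4·1 + 22·5 + 9·5 + 16·4 + 28·2 = 279
Aisha: 4·2 + 22·1 + 9·2 + 16·2 + 28·1 = 108
Priya has the highest Borda score (297).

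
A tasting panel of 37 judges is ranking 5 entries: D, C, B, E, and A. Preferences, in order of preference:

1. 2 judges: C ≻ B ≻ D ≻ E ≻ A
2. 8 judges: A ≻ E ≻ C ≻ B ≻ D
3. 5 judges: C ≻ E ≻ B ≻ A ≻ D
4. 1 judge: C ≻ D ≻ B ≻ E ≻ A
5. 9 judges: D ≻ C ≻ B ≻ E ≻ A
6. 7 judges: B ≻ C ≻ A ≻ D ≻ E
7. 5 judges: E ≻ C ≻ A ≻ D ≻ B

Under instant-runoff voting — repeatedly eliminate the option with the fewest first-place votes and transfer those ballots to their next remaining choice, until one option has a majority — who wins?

Round 1: D 9, C 8, B 7, E 5, A 8. Eliminate E.
Round 2: D 9, C 13, B 7, A 8. Eliminate B.
Round 3: D 9, C 20, A 8. C has a majority.

C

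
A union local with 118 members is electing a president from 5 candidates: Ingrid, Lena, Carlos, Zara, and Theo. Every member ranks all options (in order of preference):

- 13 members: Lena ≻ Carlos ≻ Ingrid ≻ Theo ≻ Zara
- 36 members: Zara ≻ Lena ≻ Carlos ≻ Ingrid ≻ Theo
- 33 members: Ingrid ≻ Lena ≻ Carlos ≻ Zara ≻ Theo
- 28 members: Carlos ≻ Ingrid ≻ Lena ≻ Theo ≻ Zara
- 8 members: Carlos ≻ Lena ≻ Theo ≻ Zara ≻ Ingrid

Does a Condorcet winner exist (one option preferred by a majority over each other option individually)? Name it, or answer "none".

Checking pairwise contests:
Carlos beats Ingrid 85–33.
Ingrid beats Lena 61–57.
Lena beats Carlos 82–36.
Ingrid beats Zara 74–44.
Ingrid beats Theo 110–8.
Every option loses at least one head-to-head, so there is no Condorcet winner.

none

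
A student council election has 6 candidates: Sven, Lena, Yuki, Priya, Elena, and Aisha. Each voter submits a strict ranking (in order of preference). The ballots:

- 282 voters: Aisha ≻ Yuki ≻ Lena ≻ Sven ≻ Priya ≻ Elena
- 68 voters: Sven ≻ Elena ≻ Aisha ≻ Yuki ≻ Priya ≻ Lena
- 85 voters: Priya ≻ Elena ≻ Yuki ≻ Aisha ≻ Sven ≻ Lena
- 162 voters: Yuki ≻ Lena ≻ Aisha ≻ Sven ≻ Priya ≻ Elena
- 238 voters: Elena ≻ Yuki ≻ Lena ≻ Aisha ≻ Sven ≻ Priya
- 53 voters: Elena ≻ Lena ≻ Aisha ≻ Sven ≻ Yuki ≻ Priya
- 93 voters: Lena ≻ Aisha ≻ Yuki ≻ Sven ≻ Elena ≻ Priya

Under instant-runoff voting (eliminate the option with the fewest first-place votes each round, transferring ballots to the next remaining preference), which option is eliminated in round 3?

Lena

Round 1: Sven 68, Lena 93, Yuki 162, Priya 85, Elena 291, Aisha 282. Eliminate Sven.
Round 2: Lena 93, Yuki 162, Priya 85, Elena 359, Aisha 282. Eliminate Priya.
Round 3: Lena 93, Yuki 162, Elena 444, Aisha 282. Eliminate Lena.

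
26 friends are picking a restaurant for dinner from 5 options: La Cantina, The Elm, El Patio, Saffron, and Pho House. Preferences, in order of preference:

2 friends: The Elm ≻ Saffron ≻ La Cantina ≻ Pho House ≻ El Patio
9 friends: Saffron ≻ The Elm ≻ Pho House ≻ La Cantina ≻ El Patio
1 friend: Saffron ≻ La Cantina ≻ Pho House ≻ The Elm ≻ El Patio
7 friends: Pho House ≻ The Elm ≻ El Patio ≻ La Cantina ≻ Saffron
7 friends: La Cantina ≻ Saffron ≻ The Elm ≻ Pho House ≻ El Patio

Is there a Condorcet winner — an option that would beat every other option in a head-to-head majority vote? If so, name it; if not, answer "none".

Checking pairwise contests:
The Elm beats La Cantina 18–8.
Saffron beats The Elm 17–9.
La Cantina beats El Patio 19–7.
La Cantina beats Saffron 14–12.
The Elm beats Pho House 18–8.
Every option loses at least one head-to-head, so there is no Condorcet winner.

none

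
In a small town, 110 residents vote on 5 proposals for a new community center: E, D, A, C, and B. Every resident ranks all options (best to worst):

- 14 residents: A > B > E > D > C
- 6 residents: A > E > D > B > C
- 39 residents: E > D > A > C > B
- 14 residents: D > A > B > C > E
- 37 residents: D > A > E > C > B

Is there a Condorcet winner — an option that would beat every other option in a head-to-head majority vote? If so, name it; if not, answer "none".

Checking pairwise contests:
A beats E 71–39.
E beats D 59–51.
D beats A 90–20.
E beats C 96–14.
E beats B 82–28.
Every option loses at least one head-to-head, so there is no Condorcet winner.

none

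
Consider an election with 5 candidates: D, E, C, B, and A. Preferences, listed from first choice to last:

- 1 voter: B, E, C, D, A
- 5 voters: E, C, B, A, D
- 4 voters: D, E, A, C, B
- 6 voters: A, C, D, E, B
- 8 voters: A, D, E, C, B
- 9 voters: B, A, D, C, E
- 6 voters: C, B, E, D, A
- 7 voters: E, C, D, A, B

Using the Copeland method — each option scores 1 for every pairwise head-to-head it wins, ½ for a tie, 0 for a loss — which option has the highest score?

A

D: beats E and B; loses to C and A → score 2.
E: beats C and B; ties A; loses to D → score 2.5.
C: beats D and B; loses to E and A → score 2.
B: loses to D, E, C, and A → score 0.
A: beats D, C, and B; ties E → score 3.5.
A has the best pairwise record.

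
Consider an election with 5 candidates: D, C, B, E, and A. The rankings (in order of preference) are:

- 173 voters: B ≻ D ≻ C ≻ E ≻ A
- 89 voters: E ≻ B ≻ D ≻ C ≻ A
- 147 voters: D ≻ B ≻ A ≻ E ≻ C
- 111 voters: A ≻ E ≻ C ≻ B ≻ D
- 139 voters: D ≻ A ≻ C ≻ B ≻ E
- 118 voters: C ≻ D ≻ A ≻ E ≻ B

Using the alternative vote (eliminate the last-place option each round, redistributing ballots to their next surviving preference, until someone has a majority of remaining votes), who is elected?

Round 1: D 286, C 118, B 173, E 89, A 111. Eliminate E.
Round 2: D 286, C 118, B 262, A 111. Eliminate A.
Round 3: D 286, C 229, B 262. Eliminate C.
Round 4: D 404, B 373. D has a majority.

D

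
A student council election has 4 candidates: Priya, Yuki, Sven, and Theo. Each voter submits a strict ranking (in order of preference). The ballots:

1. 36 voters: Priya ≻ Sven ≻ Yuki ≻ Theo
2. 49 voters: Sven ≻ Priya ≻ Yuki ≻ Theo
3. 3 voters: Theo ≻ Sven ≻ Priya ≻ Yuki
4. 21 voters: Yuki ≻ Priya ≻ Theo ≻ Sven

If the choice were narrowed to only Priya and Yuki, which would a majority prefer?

Priya

Voters preferring Priya to Yuki: 88; preferring Yuki to Priya: 21.
Priya wins the head-to-head.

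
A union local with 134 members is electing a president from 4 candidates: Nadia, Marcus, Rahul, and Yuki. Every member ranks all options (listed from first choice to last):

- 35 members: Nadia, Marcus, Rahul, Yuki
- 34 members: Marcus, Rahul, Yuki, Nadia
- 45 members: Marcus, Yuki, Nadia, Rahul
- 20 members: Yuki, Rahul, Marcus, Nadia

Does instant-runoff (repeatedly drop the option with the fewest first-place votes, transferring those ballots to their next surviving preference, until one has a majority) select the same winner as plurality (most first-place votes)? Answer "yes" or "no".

yes

Instant-runoff — R1 Nadia 35, Marcus 79, Rahul 0, Yuki 20 (Marcus winner). Winner: Marcus.
Plurality — first-place votes: Nadia 35, Marcus 79, Rahul 0, Yuki 20. Winner: Marcus.
The two methods agree.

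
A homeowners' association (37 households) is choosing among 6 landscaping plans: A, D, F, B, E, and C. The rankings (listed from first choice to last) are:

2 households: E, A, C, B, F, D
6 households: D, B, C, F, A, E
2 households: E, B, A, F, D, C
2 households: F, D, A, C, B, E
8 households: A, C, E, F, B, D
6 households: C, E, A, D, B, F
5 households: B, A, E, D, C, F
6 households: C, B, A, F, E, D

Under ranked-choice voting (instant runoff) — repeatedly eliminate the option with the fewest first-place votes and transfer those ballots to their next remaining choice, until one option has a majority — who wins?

Round 1: A 8, D 6, F 2, B 5, E 4, C 12. Eliminate F.
Round 2: A 8, D 8, B 5, E 4, C 12. Eliminate E.
Round 3: A 10, D 8, B 7, C 12. Eliminate B.
Round 4: A 17, D 8, C 12. Eliminate D.
Round 5: A 19, C 18. A has a majority.

A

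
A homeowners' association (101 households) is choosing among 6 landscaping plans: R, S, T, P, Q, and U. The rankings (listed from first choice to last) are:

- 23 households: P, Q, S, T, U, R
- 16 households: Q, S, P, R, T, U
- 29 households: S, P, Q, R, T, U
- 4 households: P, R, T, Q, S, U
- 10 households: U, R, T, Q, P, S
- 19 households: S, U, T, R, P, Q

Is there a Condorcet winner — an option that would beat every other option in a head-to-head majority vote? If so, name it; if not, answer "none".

Checking pairwise contests:
S beats R 87–14.
Q beats S 53–48.
R beats T 59–42.
S beats P 64–37.
P beats Q 75–26.
S beats U 91–10.
Every option loses at least one head-to-head, so there is no Condorcet winner.

none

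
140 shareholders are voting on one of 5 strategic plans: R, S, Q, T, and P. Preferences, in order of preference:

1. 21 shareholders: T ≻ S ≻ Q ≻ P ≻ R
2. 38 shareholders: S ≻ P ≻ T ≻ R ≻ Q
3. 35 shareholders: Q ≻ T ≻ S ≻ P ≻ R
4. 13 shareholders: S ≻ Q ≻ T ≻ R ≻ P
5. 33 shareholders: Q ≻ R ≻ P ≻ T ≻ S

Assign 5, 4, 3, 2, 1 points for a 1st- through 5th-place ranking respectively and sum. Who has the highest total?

R: 21·1 + 38·2 + 35·1 + 13·2 + 33·4 = 290
S: 21·4 + 38·5 + 35·3 + 13·5 + 33·1 = 477
Q: 21·3 + 38·1 + 35·5 + 13·4 + 33·5 = 493
T: 21·5 + 38·3 + 35·4 + 13·3 + 33·2 = 464
P: 21·2 + 38·4 + 35·2 + 13·1 + 33·3 = 376
Q has the highest Borda score (493).

Q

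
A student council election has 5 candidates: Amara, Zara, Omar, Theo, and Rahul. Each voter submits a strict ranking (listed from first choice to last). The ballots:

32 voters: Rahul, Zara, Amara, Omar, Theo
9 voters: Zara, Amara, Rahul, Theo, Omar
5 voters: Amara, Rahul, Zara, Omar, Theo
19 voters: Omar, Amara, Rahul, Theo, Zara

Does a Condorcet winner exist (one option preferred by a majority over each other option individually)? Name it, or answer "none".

none

Checking pairwise contests:
Zara beats Amara 41–24.
Rahul beats Zara 56–9.
Amara beats Omar 46–19.
Amara beats Theo 65–0.
Amara beats Rahul 33–32.
Every option loses at least one head-to-head, so there is no Condorcet winner.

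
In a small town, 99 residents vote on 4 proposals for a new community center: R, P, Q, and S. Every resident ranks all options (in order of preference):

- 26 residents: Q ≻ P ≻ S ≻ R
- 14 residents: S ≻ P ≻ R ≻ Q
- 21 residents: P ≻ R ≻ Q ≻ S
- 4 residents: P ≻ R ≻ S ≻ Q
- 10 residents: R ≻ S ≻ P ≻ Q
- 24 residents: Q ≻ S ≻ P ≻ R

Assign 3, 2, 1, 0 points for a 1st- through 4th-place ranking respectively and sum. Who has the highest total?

R: 26·0 + 14·1 + 21·2 + 4·2 + 10·3 + 24·0 = 94
P: 26·2 + 14·2 + 21·3 + 4·3 + 10·1 + 24·1 = 189
Q: 26·3 + 14·0 + 21·1 + 4·0 + 10·0 + 24·3 = 171
S: 26·1 + 14·3 + 21·0 + 4·1 + 10·2 + 24·2 = 140
P has the highest Borda score (189).

P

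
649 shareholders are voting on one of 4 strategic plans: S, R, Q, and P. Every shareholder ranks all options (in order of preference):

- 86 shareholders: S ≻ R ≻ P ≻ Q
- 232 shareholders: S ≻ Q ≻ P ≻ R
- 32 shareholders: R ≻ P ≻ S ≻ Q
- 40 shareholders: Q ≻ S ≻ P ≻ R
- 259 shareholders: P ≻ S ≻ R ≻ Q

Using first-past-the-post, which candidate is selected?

First-place votes: S 318, R 32, Q 40, P 259.
S has the most first-place votes.

S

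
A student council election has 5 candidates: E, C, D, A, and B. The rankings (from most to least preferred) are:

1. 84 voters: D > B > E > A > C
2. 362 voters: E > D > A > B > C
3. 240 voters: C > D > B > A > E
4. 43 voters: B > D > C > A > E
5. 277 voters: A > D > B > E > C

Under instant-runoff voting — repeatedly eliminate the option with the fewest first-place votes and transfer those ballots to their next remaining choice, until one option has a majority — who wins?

Round 1: E 362, C 240, D 84, A 277, B 43. Eliminate B.
Round 2: E 362, C 240, D 127, A 277. Eliminate D.
Round 3: E 446, C 283, A 277. Eliminate A.
Round 4: E 723, C 283. E has a majority.

E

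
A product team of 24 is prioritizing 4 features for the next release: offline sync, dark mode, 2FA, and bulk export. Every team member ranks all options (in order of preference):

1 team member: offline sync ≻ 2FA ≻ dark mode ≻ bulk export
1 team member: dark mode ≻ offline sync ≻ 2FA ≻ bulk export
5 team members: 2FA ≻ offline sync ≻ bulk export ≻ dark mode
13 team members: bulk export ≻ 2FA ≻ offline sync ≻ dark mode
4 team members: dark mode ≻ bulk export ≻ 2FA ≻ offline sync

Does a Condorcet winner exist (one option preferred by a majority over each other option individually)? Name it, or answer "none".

bulk export vs offline sync: 17–7 for bulk export.
bulk export vs dark mode: 18–6 for bulk export.
bulk export vs 2FA: 17–7 for bulk export.
bulk export beats every other option head-to-head.

bulk export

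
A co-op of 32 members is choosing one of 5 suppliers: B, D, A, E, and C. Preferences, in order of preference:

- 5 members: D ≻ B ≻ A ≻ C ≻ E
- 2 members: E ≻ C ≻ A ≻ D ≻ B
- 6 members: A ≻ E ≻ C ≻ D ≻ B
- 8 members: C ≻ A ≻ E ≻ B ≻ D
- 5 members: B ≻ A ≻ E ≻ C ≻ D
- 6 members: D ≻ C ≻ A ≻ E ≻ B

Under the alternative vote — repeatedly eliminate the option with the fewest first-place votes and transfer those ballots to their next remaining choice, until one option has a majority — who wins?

A

Round 1: B 5, D 11, A 6, E 2, C 8. Eliminate E.
Round 2: B 5, D 11, A 6, C 10. Eliminate B.
Round 3: D 11, A 11, C 10. Eliminate C.
Round 4: D 11, A 21. A has a majority.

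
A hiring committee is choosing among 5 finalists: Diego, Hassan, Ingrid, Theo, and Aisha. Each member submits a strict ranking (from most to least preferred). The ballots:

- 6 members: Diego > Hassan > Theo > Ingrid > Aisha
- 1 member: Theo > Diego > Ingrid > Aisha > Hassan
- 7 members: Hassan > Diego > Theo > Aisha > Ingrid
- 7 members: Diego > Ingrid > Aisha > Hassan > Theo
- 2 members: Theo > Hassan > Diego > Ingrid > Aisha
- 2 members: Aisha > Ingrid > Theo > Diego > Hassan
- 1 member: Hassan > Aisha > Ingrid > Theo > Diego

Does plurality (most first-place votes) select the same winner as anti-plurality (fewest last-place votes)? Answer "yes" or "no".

yes

Plurality — first-place votes: Diego 13, Hassan 8, Ingrid 0, Theo 3, Aisha 2. Winner: Diego.
Anti-plurality — last-place votes: Diego 1, Hassan 3, Ingrid 7, Theo 7, Aisha 8. Winner: Diego.
The two methods agree.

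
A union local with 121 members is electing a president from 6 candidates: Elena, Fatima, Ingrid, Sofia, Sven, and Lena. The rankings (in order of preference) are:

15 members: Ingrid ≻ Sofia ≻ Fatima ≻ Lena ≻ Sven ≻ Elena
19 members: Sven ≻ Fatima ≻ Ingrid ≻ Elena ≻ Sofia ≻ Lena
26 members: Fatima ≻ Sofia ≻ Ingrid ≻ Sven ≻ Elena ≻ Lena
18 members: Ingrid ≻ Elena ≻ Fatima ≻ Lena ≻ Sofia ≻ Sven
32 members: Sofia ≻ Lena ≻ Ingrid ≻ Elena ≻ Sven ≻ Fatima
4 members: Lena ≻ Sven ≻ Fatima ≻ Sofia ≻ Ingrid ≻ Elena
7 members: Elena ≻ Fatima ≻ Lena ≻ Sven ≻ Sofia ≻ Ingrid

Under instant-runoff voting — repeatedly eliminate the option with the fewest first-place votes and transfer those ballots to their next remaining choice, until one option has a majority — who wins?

Ingrid

Round 1: Elena 7, Fatima 26, Ingrid 33, Sofia 32, Sven 19, Lena 4. Eliminate Lena.
Round 2: Elena 7, Fatima 26, Ingrid 33, Sofia 32, Sven 23. Eliminate Elena.
Round 3: Fatima 33, Ingrid 33, Sofia 32, Sven 23. Eliminate Sven.
Round 4: Fatima 56, Ingrid 33, Sofia 32. Eliminate Sofia.
Round 5: Fatima 56, Ingrid 65. Ingrid has a majority.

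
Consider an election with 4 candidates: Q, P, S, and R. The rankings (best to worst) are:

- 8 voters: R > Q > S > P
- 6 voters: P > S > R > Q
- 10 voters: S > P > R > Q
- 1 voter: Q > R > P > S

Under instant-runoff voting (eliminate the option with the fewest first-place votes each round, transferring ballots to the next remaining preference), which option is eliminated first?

Q

Round 1: Q 1, P 6, S 10, R 8. Eliminate Q.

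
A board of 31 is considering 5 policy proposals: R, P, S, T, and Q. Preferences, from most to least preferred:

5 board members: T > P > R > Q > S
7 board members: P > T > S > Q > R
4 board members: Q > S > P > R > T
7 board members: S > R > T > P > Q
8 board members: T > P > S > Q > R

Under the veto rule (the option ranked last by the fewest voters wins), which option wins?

Last-place votes: R 15, P 0, S 5, T 4, Q 7.
P is ranked last by the fewest voters, so P wins.

P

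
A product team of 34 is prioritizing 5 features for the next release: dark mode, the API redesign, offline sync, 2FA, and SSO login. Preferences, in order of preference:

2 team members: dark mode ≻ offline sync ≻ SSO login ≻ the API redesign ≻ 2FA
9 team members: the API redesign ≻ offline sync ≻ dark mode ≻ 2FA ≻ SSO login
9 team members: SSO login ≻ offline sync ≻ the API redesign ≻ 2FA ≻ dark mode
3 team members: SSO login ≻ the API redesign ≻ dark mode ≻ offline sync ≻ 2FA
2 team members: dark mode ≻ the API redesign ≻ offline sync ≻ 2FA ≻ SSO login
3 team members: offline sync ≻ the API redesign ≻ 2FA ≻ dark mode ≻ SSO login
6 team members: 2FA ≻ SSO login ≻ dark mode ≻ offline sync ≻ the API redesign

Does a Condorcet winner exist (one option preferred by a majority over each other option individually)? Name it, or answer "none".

Checking pairwise contests:
the API redesign beats dark mode 24–10.
offline sync beats the API redesign 20–14.
SSO login beats offline sync 18–16.
the API redesign beats 2FA 28–6.
2FA beats SSO login 20–14.
Every option loses at least one head-to-head, so there is no Condorcet winner.

none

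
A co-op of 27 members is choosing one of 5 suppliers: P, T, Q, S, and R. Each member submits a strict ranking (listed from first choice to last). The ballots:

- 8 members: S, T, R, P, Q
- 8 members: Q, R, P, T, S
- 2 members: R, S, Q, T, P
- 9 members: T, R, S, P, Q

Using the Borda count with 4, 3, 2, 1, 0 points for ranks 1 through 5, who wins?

P: 8·1 + 8·2 + 2·0 + 9·1 = 33
T: 8·3 + 8·1 + 2·1 + 9·4 = 70
Q: 8·0 + 8·4 + 2·2 + 9·0 = 36
S: 8·4 + 8·0 + 2·3 + 9·2 = 56
R: 8·2 + 8·3 + 2·4 + 9·3 = 75
R has the highest Borda score (75).

R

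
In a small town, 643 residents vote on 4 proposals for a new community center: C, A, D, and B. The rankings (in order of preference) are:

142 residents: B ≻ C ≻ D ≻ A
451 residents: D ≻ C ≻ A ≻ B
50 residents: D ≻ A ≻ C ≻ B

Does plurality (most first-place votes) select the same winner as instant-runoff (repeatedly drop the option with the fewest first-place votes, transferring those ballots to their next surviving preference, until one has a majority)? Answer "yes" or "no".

yes

Plurality — first-place votes: C 0, A 0, D 501, B 142. Winner: D.
Instant-runoff — R1 C 0, A 0, D 501, B 142 (D winner). Winner: D.
The two methods agree.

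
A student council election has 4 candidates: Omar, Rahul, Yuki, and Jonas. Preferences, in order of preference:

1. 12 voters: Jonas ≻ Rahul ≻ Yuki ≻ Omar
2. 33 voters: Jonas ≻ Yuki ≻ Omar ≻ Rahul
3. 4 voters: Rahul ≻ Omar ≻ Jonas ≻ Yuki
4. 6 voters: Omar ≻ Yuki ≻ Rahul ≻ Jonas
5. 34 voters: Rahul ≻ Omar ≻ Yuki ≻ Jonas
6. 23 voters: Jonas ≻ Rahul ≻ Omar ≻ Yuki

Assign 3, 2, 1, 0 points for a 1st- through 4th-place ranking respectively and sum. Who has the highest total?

Jonas

Omar: 12·0 + 33·1 + 4·2 + 6·3 + 34·2 + 23·1 = 150
Rahul: 12·2 + 33·0 + 4·3 + 6·1 + 34·3 + 23·2 = 190
Yuki: 12·1 + 33·2 + 4·0 + 6·2 + 34·1 + 23·0 = 124
Jonas: 12·3 + 33·3 + 4·1 + 6·0 + 34·0 + 23·3 = 208
Jonas has the highest Borda score (208).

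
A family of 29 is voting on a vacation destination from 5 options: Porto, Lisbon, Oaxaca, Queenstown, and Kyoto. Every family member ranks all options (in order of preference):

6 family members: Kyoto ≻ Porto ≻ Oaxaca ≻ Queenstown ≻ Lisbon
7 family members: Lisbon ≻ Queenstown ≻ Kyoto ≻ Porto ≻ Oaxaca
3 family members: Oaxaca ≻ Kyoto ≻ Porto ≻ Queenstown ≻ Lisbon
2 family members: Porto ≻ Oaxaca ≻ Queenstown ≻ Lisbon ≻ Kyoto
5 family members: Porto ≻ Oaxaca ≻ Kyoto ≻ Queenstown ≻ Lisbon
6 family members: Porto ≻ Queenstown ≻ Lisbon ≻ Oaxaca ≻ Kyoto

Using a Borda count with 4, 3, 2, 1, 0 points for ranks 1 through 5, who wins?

Porto

Porto: 6·3 + 7·1 + 3·2 + 2·4 + 5·4 + 6·4 = 83
Lisbon: 6·0 + 7·4 + 3·0 + 2·1 + 5·0 + 6·2 = 42
Oaxaca: 6·2 + 7·0 + 3·4 + 2·3 + 5·3 + 6·1 = 51
Queenstown: 6·1 + 7·3 + 3·1 + 2·2 + 5·1 + 6·3 = 57
Kyoto: 6·4 + 7·2 + 3·3 + 2·0 + 5·2 + 6·0 = 57
Porto has the highest Borda score (83).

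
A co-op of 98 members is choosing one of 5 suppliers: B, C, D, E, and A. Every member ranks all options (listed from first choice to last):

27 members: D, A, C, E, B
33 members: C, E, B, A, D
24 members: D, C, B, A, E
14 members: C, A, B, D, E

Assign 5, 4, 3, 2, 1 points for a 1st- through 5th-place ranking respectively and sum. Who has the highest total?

C

B: 27·1 + 33·3 + 24·3 + 14·3 = 240
C: 27·3 + 33·5 + 24·4 + 14·5 = 412
D: 27·5 + 33·1 + 24·5 + 14·2 = 316
E: 27·2 + 33·4 + 24·1 + 14·1 = 224
A: 27·4 + 33·2 + 24·2 + 14·4 = 278
C has the highest Borda score (412).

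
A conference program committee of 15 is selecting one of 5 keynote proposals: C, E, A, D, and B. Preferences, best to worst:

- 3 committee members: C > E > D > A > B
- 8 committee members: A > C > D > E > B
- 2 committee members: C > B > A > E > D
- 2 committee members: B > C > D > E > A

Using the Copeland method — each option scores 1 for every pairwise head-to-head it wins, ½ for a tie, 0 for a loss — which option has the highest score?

A

C: beats E, D, and B; loses to A → score 3.
E: beats B; loses to C, A, and D → score 1.
A: beats C, E, D, and B → score 4.
D: beats E and B; loses to C and A → score 2.
B: loses to C, E, A, and D → score 0.
A has the best pairwise record.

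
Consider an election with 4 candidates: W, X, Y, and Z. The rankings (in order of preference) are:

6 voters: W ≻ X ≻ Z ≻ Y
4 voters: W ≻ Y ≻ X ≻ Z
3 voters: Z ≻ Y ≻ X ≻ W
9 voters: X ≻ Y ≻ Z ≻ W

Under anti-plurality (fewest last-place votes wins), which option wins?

X

Last-place votes: W 12, X 0, Y 6, Z 4.
X is ranked last by the fewest voters, so X wins.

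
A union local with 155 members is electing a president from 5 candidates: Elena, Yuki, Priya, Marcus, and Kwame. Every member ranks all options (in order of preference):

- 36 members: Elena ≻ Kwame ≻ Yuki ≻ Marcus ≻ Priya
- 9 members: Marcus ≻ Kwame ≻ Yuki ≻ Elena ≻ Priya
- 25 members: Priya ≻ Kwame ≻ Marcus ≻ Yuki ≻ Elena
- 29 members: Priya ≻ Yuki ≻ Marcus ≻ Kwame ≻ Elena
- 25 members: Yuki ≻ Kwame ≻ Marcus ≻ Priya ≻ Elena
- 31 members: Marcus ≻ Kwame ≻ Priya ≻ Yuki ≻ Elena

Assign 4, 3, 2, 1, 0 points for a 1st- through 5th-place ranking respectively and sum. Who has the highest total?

Kwame

Elena: 36·4 + 9·1 + 25·0 + 29·0 + 25·0 + 31·0 = 153
Yuki: 36·2 + 9·2 + 25·1 + 29·3 + 25·4 + 31·1 = 333
Priya: 36·0 + 9·0 + 25·4 + 29·4 + 25·1 + 31·2 = 303
Marcus: 36·1 + 9·4 + 25·2 + 29·2 + 25·2 + 31·4 = 354
Kwame: 36·3 + 9·3 + 25·3 + 29·1 + 25·3 + 31·3 = 407
Kwame has the highest Borda score (407).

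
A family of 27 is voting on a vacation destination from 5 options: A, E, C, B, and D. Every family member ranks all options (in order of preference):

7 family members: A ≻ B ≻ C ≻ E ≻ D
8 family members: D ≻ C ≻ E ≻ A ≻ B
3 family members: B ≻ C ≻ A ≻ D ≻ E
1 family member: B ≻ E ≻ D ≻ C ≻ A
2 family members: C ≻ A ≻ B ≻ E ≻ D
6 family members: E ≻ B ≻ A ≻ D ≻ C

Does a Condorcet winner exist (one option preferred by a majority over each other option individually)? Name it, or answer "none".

none

Checking pairwise contests:
E beats A 15–12.
C beats E 20–7.
B beats C 17–10.
A beats B 17–10.
A beats D 18–9.
Every option loses at least one head-to-head, so there is no Condorcet winner.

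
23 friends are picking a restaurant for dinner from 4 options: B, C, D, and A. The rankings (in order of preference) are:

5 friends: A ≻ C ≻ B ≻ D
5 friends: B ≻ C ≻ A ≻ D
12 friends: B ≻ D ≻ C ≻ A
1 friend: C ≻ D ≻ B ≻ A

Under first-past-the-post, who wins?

First-place votes: B 17, C 1, D 0, A 5.
B has the most first-place votes.

B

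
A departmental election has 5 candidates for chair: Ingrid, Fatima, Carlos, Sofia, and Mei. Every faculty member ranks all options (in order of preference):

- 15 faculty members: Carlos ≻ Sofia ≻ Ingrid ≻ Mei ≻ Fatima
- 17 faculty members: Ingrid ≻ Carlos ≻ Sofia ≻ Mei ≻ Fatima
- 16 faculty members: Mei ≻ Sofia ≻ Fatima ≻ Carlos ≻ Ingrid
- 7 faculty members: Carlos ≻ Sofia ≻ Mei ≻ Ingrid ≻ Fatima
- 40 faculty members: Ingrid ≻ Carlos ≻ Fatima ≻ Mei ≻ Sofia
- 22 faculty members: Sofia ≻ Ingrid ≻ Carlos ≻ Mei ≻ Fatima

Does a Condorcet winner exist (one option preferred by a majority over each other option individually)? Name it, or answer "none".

none

Checking pairwise contests:
Sofia beats Ingrid 60–57.
Ingrid beats Fatima 101–16.
Ingrid beats Carlos 79–38.
Carlos beats Sofia 79–38.
Ingrid beats Mei 94–23.
Every option loses at least one head-to-head, so there is no Condorcet winner.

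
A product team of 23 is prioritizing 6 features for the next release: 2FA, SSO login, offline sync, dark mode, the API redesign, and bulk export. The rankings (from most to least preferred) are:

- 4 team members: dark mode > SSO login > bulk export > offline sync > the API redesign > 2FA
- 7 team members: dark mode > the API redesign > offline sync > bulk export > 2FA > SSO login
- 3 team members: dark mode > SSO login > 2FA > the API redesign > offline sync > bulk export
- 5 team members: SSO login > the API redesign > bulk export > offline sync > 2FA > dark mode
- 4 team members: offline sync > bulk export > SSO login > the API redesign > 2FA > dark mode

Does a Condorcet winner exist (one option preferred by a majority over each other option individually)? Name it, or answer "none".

dark mode vs 2FA: 14–9 for dark mode.
dark mode vs SSO login: 14–9 for dark mode.
dark mode vs offline sync: 14–9 for dark mode.
dark mode vs the API redesign: 14–9 for dark mode.
dark mode vs bulk export: 14–9 for dark mode.
dark mode beats every other option head-to-head.

dark mode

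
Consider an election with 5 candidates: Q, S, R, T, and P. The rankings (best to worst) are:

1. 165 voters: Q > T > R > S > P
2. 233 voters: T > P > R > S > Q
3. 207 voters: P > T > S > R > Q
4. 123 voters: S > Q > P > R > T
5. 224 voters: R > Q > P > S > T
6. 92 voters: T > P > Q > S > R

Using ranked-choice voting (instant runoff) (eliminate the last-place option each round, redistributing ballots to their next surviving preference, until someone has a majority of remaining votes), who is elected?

T

Round 1: Q 165, S 123, R 224, T 325, P 207. Eliminate S.
Round 2: Q 288, R 224, T 325, P 207. Eliminate P.
Round 3: Q 288, R 224, T 532. T has a majority.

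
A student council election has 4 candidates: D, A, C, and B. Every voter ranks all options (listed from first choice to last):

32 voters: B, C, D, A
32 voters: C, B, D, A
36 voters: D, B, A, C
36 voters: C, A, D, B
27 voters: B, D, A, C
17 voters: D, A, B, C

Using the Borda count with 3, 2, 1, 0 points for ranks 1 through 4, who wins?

D: 32·1 + 32·1 + 36·3 + 36·1 + 27·2 + 17·3 = 313
A: 32·0 + 32·0 + 36·1 + 36·2 + 27·1 + 17·2 = 169
C: 32·2 + 32·3 + 36·0 + 36·3 + 27·0 + 17·0 = 268
B: 32·3 + 32·2 + 36·2 + 36·0 + 27·3 + 17·1 = 330
B has the highest Borda score (330).

B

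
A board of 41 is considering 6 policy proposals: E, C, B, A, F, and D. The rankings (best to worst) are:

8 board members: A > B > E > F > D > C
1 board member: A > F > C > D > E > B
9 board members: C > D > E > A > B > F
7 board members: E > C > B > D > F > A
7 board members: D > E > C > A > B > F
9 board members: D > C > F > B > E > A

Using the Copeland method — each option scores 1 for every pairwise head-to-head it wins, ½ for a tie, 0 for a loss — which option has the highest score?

E: beats C, B, A, and F; loses to D → score 4.
C: beats B, A, and F; loses to E and D → score 3.
B: beats F; loses to E, C, A, and D → score 1.
A: beats B and F; loses to E, C, and D → score 2.
F: loses to E, C, B, A, and D → score 0.
D: beats E, C, B, A, and F → score 5.
D has the best pairwise record.

D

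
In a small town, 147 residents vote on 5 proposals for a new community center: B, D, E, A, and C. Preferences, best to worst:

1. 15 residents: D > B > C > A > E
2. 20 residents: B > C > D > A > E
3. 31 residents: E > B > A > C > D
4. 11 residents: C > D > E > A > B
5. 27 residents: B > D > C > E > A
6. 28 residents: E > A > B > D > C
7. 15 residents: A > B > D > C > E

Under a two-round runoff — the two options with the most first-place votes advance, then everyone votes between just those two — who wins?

B

Round 1 first-place votes: B 47, D 15, E 59, A 15, C 11.
E and B advance.
Runoff: E is preferred to B by 70 voters; B by 77.
B wins the runoff.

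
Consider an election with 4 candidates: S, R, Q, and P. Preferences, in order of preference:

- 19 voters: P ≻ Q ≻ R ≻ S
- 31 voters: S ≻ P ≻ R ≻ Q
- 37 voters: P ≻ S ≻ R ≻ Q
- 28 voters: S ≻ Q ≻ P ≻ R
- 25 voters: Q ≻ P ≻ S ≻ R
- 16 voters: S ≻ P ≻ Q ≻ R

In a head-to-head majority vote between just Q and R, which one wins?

Voters preferring Q to R: 88; preferring R to Q: 68.
Q wins the head-to-head.

Q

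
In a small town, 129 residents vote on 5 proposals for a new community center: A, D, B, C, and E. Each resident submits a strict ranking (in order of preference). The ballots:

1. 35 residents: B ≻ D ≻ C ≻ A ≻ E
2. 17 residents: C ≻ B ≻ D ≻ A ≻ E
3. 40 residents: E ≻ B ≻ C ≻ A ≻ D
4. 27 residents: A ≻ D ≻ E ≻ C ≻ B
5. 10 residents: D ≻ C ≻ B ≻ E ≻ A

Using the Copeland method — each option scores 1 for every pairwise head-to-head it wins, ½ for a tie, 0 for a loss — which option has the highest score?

B

A: beats D and E; loses to B and C → score 2.
D: beats C and E; loses to A and B → score 2.
B: beats A, D, and C; loses to E → score 3.
C: beats A; loses to D, B, and E → score 1.
E: beats B and C; loses to A and D → score 2.
B has the best pairwise record.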